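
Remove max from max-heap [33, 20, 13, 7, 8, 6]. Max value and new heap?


Max = 33
Replace root with last, heapify down
Resulting heap: [20, 8, 13, 7, 6]


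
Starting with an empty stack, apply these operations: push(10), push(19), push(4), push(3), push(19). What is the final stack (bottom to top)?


push(10) -> [10]
push(19) -> [10, 19]
push(4) -> [10, 19, 4]
push(3) -> [10, 19, 4, 3]
push(19) -> [10, 19, 4, 3, 19]
Final stack (bottom to top): [10, 19, 4, 3, 19]


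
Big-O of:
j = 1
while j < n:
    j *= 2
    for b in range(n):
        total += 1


Per nesting level: O(log n) * O(n) = O(n log n)
Complexity: O(n log n)


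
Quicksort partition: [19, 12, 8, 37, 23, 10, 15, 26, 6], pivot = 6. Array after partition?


Elements <= 6 go left of pivot.
Result: [6, 12, 8, 37, 23, 10, 15, 26, 19], pivot at index 0


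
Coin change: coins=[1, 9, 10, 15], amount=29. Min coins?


dp[0]=0; dp[i]=1+min(dp[i-c] for c in coins)
...dp[24]=2, dp[25]=2, dp[26]=3, dp[27]=3, dp[28]=3, dp[29]=3
Minimum coins for 29 = 3


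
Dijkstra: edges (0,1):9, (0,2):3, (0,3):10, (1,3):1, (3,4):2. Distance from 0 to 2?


Dijkstra from 0:
Distances: {0: 0, 1: 9, 2: 3, 3: 10, 4: 12}
Shortest distance to 2 = 3, path = [0, 2]


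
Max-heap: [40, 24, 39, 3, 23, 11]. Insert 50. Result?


Append 50: [40, 24, 39, 3, 23, 11, 50]
Bubble up: swap idx 6(50) with idx 2(39); swap idx 2(50) with idx 0(40)
Result: [50, 24, 40, 3, 23, 11, 39]


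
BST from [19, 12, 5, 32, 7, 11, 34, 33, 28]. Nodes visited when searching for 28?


BST root = 19
Search for 28: compare at each node
Path: [19, 32, 28]


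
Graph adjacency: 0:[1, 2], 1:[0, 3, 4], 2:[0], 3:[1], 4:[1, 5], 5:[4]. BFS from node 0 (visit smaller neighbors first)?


BFS queue: start with [0]
Visit order: [0, 1, 2, 3, 4, 5]


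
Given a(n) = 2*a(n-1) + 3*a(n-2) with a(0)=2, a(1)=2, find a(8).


Build bottom-up:
...a(6)=730, a(7)=2186, a(8)=2*2186+3*730=6562


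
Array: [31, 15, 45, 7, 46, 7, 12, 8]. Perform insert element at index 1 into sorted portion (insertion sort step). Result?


After one pass: [15, 31, 45, 7, 46, 7, 12, 8]


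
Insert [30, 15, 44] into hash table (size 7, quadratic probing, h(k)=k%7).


Insertions: 30->slot 2; 15->slot 1; 44->slot 3
Table: [None, 15, 30, 44, None, None, None]


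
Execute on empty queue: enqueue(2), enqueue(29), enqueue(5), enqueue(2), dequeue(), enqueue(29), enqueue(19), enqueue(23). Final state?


enqueue(2) -> [2]
enqueue(29) -> [2, 29]
enqueue(5) -> [2, 29, 5]
enqueue(2) -> [2, 29, 5, 2]
dequeue() returns 2 -> [29, 5, 2]
enqueue(29) -> [29, 5, 2, 29]
enqueue(19) -> [29, 5, 2, 29, 19]
enqueue(23) -> [29, 5, 2, 29, 19, 23]
Final queue (front to back): [29, 5, 2, 29, 19, 23]


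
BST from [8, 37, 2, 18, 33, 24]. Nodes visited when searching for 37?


BST root = 8
Search for 37: compare at each node
Path: [8, 37]


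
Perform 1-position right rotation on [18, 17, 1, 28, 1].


Right rotate by 1: [1, 18, 17, 1, 28]


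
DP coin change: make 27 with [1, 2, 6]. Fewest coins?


dp[0]=0; dp[i]=1+min(dp[i-c] for c in coins)
...dp[22]=5, dp[23]=6, dp[24]=4, dp[25]=5, dp[26]=5, dp[27]=6
Minimum coins for 27 = 6


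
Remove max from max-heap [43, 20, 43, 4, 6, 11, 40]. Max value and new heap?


Max = 43
Replace root with last, heapify down
Resulting heap: [43, 20, 40, 4, 6, 11]


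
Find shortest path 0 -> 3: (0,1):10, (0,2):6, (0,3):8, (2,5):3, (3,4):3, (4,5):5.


Dijkstra from 0:
Distances: {0: 0, 1: 10, 2: 6, 3: 8, 4: 11, 5: 9}
Shortest distance to 3 = 8, path = [0, 3]


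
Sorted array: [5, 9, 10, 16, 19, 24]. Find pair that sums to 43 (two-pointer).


Two pointers: lo=0, hi=5
Found pair: (19, 24) summing to 43


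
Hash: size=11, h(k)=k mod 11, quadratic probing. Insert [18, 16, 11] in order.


Insertions: 18->slot 7; 16->slot 5; 11->slot 0
Table: [11, None, None, None, None, 16, None, 18, None, None, None]


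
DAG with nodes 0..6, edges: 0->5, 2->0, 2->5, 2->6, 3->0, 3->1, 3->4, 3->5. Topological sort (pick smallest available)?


Kahn's algorithm, process smallest node first
Order: [2, 3, 0, 1, 4, 5, 6]


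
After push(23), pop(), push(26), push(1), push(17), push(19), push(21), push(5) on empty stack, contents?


push(23) -> [23]
pop() returns 23 -> []
push(26) -> [26]
push(1) -> [26, 1]
push(17) -> [26, 1, 17]
push(19) -> [26, 1, 17, 19]
push(21) -> [26, 1, 17, 19, 21]
push(5) -> [26, 1, 17, 19, 21, 5]
Final stack (bottom to top): [26, 1, 17, 19, 21, 5]


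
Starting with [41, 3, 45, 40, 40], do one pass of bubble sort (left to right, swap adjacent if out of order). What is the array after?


After one pass: [3, 41, 40, 40, 45]


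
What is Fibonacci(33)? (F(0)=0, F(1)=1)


F(n)=F(n-1)+F(n-2)
...F(31)=1346269, F(32)=2178309, F(33)=3524578


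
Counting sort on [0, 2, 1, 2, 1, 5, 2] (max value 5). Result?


Count array: [1, 2, 3, 0, 0, 1]
Reconstruct: [0, 1, 1, 2, 2, 2, 5]


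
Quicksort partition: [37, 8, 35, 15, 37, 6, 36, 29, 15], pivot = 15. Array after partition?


Elements <= 15 go left of pivot.
Result: [8, 15, 6, 15, 37, 35, 36, 29, 37], pivot at index 3


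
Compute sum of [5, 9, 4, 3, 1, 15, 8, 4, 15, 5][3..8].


Prefix sums: [0, 5, 14, 18, 21, 22, 37, 45, 49, 64, 69]
Sum[3..8] = prefix[9] - prefix[3] = 64 - 18 = 46


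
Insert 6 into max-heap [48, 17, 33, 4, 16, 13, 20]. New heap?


Append 6: [48, 17, 33, 4, 16, 13, 20, 6]
Bubble up: swap idx 7(6) with idx 3(4)
Result: [48, 17, 33, 6, 16, 13, 20, 4]


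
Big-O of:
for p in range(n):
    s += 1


Per nesting level: O(n) = O(n)
Complexity: O(n)


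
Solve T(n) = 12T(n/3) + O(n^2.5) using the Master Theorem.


a=12, b=3, c=2.5. log_3(12)=2.262 < c=2.5. Case 3: O(n^c) = O(n^2.500)
Complexity: O(n^2.500)


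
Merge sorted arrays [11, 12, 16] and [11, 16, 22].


Compare heads, take smaller each step.
Merged: [11, 11, 12, 16, 16, 22]


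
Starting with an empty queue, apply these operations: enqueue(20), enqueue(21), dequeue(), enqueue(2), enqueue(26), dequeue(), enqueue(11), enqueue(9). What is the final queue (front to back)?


enqueue(20) -> [20]
enqueue(21) -> [20, 21]
dequeue() returns 20 -> [21]
enqueue(2) -> [21, 2]
enqueue(26) -> [21, 2, 26]
dequeue() returns 21 -> [2, 26]
enqueue(11) -> [2, 26, 11]
enqueue(9) -> [2, 26, 11, 9]
Final queue (front to back): [2, 26, 11, 9]


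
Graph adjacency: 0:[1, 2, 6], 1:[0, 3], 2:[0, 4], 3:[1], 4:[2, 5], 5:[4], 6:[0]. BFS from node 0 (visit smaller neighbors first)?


BFS queue: start with [0]
Visit order: [0, 1, 2, 6, 3, 4, 5]


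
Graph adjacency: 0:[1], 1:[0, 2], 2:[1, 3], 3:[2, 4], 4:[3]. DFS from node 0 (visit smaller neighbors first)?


DFS stack-based: start with [0]
Visit order: [0, 1, 2, 3, 4]


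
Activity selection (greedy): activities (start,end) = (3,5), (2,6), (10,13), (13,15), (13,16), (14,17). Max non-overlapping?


Greedy: pick earliest-ending, then skip overlaps.
Selected (3 activities): [(3, 5), (10, 13), (13, 15)]


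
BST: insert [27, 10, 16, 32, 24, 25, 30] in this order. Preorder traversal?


Root = 27; build tree by BST insertion.
Preorder traversal: [27, 10, 16, 24, 25, 32, 30]


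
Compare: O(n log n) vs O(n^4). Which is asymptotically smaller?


linearithmic grows slower than quartic
O(n log n) is asymptotically smaller; O(n^4) grows faster


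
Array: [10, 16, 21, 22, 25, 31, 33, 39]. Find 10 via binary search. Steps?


Search for 10:
[0,7] mid=3 arr[3]=22
[0,2] mid=1 arr[1]=16
[0,0] mid=0 arr[0]=10
Total: 3 comparisons


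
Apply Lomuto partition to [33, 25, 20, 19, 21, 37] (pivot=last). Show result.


Elements <= 37 go left of pivot.
Result: [33, 25, 20, 19, 21, 37], pivot at index 5


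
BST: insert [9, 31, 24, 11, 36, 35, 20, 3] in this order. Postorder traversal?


Root = 9; build tree by BST insertion.
Postorder traversal: [3, 20, 11, 24, 35, 36, 31, 9]


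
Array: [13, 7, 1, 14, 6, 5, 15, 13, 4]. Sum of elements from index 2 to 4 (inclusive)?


Prefix sums: [0, 13, 20, 21, 35, 41, 46, 61, 74, 78]
Sum[2..4] = prefix[5] - prefix[2] = 41 - 20 = 21


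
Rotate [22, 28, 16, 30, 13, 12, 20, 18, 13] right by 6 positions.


Right rotate by 6: [30, 13, 12, 20, 18, 13, 22, 28, 16]


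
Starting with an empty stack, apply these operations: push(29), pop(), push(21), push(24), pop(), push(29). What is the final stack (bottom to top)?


push(29) -> [29]
pop() returns 29 -> []
push(21) -> [21]
push(24) -> [21, 24]
pop() returns 24 -> [21]
push(29) -> [21, 29]
Final stack (bottom to top): [21, 29]


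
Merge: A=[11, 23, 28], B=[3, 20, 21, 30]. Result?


Compare heads, take smaller each step.
Merged: [3, 11, 20, 21, 23, 28, 30]


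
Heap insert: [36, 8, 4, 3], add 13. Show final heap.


Append 13: [36, 8, 4, 3, 13]
Bubble up: swap idx 4(13) with idx 1(8)
Result: [36, 13, 4, 3, 8]


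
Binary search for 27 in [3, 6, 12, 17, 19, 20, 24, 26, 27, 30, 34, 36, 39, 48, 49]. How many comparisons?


Search for 27:
[0,14] mid=7 arr[7]=26
[8,14] mid=11 arr[11]=36
[8,10] mid=9 arr[9]=30
[8,8] mid=8 arr[8]=27
Total: 4 comparisons


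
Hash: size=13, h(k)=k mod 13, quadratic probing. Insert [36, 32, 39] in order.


Insertions: 36->slot 10; 32->slot 6; 39->slot 0
Table: [39, None, None, None, None, None, 32, None, None, None, 36, None, None]


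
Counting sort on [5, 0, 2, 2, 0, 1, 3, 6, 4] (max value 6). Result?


Count array: [2, 1, 2, 1, 1, 1, 1]
Reconstruct: [0, 0, 1, 2, 2, 3, 4, 5, 6]


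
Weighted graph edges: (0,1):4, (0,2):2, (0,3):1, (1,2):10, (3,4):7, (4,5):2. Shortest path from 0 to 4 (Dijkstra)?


Dijkstra from 0:
Distances: {0: 0, 1: 4, 2: 2, 3: 1, 4: 8, 5: 10}
Shortest distance to 4 = 8, path = [0, 3, 4]


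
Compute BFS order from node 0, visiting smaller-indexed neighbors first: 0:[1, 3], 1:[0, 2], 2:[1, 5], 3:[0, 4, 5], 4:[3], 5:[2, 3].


BFS queue: start with [0]
Visit order: [0, 1, 3, 2, 4, 5]


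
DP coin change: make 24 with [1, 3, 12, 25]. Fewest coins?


dp[0]=0; dp[i]=1+min(dp[i-c] for c in coins)
...dp[19]=4, dp[20]=5, dp[21]=4, dp[22]=5, dp[23]=6, dp[24]=2
Minimum coins for 24 = 2


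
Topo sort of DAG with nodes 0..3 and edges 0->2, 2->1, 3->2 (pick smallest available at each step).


Kahn's algorithm, process smallest node first
Order: [0, 3, 2, 1]


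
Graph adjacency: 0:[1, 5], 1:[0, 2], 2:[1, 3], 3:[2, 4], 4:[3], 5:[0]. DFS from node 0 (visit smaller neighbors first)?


DFS stack-based: start with [0]
Visit order: [0, 1, 2, 3, 4, 5]


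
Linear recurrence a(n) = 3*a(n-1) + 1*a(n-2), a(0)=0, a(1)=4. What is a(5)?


Build bottom-up:
...a(3)=40, a(4)=132, a(5)=3*132+1*40=436


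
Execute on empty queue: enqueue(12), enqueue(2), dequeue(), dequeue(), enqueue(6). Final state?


enqueue(12) -> [12]
enqueue(2) -> [12, 2]
dequeue() returns 12 -> [2]
dequeue() returns 2 -> []
enqueue(6) -> [6]
Final queue (front to back): [6]


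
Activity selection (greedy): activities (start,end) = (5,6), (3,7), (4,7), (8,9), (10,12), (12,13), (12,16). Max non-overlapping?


Greedy: pick earliest-ending, then skip overlaps.
Selected (4 activities): [(5, 6), (8, 9), (10, 12), (12, 13)]


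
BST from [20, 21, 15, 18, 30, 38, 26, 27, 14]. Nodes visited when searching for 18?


BST root = 20
Search for 18: compare at each node
Path: [20, 15, 18]


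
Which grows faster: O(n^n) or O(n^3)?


cubic grows slower than n^n
O(n^3) is asymptotically smaller; O(n^n) grows faster


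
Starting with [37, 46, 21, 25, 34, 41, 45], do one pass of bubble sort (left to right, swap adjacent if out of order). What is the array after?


After one pass: [37, 21, 25, 34, 41, 45, 46]


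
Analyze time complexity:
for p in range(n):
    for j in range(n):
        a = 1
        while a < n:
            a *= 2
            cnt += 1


Per nesting level: O(n) * O(n) * O(log n) = O(n^2 log n)
Complexity: O(n^2 log n)


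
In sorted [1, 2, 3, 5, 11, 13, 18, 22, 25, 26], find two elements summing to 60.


Two pointers: lo=0, hi=9
No pair sums to 60


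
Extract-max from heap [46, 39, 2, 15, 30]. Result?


Max = 46
Replace root with last, heapify down
Resulting heap: [39, 30, 2, 15]


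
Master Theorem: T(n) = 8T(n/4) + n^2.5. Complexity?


a=8, b=4, c=2.5. log_4(8)=1.5 < c=2.5. Case 3: O(n^c) = O(n^2.500)
Complexity: O(n^2.500)


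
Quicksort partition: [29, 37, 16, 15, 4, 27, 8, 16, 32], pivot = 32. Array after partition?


Elements <= 32 go left of pivot.
Result: [29, 16, 15, 4, 27, 8, 16, 32, 37], pivot at index 7


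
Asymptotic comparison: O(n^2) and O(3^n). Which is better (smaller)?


quadratic grows slower than exponential (base 3)
O(n^2) is asymptotically smaller; O(3^n) grows faster


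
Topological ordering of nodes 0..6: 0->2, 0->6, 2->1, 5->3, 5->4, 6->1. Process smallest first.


Kahn's algorithm, process smallest node first
Order: [0, 2, 5, 3, 4, 6, 1]


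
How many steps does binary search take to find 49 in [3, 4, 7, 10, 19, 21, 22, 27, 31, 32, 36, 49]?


Search for 49:
[0,11] mid=5 arr[5]=21
[6,11] mid=8 arr[8]=31
[9,11] mid=10 arr[10]=36
[11,11] mid=11 arr[11]=49
Total: 4 comparisons


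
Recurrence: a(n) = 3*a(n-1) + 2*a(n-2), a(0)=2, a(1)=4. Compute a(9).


Build bottom-up:
...a(7)=9032, a(8)=32168, a(9)=3*32168+2*9032=114568


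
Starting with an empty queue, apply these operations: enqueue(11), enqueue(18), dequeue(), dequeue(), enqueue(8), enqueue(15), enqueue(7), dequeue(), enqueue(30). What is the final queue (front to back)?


enqueue(11) -> [11]
enqueue(18) -> [11, 18]
dequeue() returns 11 -> [18]
dequeue() returns 18 -> []
enqueue(8) -> [8]
enqueue(15) -> [8, 15]
enqueue(7) -> [8, 15, 7]
dequeue() returns 8 -> [15, 7]
enqueue(30) -> [15, 7, 30]
Final queue (front to back): [15, 7, 30]


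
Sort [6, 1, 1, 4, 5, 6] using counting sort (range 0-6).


Count array: [0, 2, 0, 0, 1, 1, 2]
Reconstruct: [1, 1, 4, 5, 6, 6]


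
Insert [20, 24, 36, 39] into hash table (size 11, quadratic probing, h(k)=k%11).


Insertions: 20->slot 9; 24->slot 2; 36->slot 3; 39->slot 6
Table: [None, None, 24, 36, None, None, 39, None, None, 20, None]


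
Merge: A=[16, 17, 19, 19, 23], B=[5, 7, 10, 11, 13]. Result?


Compare heads, take smaller each step.
Merged: [5, 7, 10, 11, 13, 16, 17, 19, 19, 23]


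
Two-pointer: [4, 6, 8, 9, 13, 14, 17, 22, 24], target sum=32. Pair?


Two pointers: lo=0, hi=8
Found pair: (8, 24) summing to 32


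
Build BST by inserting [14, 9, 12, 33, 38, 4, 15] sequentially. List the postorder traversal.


Root = 14; build tree by BST insertion.
Postorder traversal: [4, 12, 9, 15, 38, 33, 14]


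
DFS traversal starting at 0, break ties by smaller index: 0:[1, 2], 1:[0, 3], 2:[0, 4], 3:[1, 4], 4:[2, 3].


DFS stack-based: start with [0]
Visit order: [0, 1, 3, 4, 2]


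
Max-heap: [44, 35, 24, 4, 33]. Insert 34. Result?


Append 34: [44, 35, 24, 4, 33, 34]
Bubble up: swap idx 5(34) with idx 2(24)
Result: [44, 35, 34, 4, 33, 24]


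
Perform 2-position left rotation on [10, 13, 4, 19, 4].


Left rotate by 2: [4, 19, 4, 10, 13]


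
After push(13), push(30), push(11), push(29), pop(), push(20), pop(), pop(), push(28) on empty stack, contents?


push(13) -> [13]
push(30) -> [13, 30]
push(11) -> [13, 30, 11]
push(29) -> [13, 30, 11, 29]
pop() returns 29 -> [13, 30, 11]
push(20) -> [13, 30, 11, 20]
pop() returns 20 -> [13, 30, 11]
pop() returns 11 -> [13, 30]
push(28) -> [13, 30, 28]
Final stack (bottom to top): [13, 30, 28]


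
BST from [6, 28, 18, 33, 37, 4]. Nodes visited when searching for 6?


BST root = 6
Search for 6: compare at each node
Path: [6]


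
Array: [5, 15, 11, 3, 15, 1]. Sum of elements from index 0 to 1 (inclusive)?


Prefix sums: [0, 5, 20, 31, 34, 49, 50]
Sum[0..1] = prefix[2] - prefix[0] = 20 - 0 = 20


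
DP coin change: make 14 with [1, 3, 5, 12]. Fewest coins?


dp[0]=0; dp[i]=1+min(dp[i-c] for c in coins)
...dp[9]=3, dp[10]=2, dp[11]=3, dp[12]=1, dp[13]=2, dp[14]=3
Minimum coins for 14 = 3


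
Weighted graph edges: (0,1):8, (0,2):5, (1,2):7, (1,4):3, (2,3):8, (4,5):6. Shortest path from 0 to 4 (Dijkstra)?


Dijkstra from 0:
Distances: {0: 0, 1: 8, 2: 5, 3: 13, 4: 11, 5: 17}
Shortest distance to 4 = 11, path = [0, 1, 4]


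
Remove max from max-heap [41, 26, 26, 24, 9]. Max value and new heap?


Max = 41
Replace root with last, heapify down
Resulting heap: [26, 24, 26, 9]


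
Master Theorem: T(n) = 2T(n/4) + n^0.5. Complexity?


a=2, b=4, c=0.5. log_4(2)=0.5 = c=0.5. Case 2: O(n^c log n) = O(sqrt(n) log n)
Complexity: O(sqrt(n) log n)


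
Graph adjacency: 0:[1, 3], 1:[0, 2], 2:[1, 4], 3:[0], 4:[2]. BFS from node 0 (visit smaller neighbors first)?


BFS queue: start with [0]
Visit order: [0, 1, 3, 2, 4]


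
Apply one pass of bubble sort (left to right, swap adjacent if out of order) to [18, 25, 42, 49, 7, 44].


After one pass: [18, 25, 42, 7, 44, 49]


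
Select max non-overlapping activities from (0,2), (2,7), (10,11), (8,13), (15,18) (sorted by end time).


Greedy: pick earliest-ending, then skip overlaps.
Selected (4 activities): [(0, 2), (2, 7), (10, 11), (15, 18)]


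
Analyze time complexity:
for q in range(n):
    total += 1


Per nesting level: O(n) = O(n)
Complexity: O(n)


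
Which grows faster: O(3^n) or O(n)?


linear grows slower than exponential (base 3)
O(n) is asymptotically smaller; O(3^n) grows faster


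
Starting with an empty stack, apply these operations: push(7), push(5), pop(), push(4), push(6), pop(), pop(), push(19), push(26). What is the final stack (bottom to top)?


push(7) -> [7]
push(5) -> [7, 5]
pop() returns 5 -> [7]
push(4) -> [7, 4]
push(6) -> [7, 4, 6]
pop() returns 6 -> [7, 4]
pop() returns 4 -> [7]
push(19) -> [7, 19]
push(26) -> [7, 19, 26]
Final stack (bottom to top): [7, 19, 26]


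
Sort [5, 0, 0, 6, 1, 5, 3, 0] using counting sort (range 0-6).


Count array: [3, 1, 0, 1, 0, 2, 1]
Reconstruct: [0, 0, 0, 1, 3, 5, 5, 6]


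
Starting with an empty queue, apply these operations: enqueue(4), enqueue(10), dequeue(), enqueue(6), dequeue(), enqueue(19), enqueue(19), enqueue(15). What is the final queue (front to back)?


enqueue(4) -> [4]
enqueue(10) -> [4, 10]
dequeue() returns 4 -> [10]
enqueue(6) -> [10, 6]
dequeue() returns 10 -> [6]
enqueue(19) -> [6, 19]
enqueue(19) -> [6, 19, 19]
enqueue(15) -> [6, 19, 19, 15]
Final queue (front to back): [6, 19, 19, 15]


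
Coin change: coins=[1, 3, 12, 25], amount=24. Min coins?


dp[0]=0; dp[i]=1+min(dp[i-c] for c in coins)
...dp[19]=4, dp[20]=5, dp[21]=4, dp[22]=5, dp[23]=6, dp[24]=2
Minimum coins for 24 = 2


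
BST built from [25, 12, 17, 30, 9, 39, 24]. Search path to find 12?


BST root = 25
Search for 12: compare at each node
Path: [25, 12]


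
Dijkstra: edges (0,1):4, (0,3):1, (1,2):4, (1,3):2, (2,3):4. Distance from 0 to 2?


Dijkstra from 0:
Distances: {0: 0, 1: 3, 2: 5, 3: 1}
Shortest distance to 2 = 5, path = [0, 3, 2]


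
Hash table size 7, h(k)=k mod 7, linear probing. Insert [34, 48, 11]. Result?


Insertions: 34->slot 6; 48->slot 0; 11->slot 4
Table: [48, None, None, None, 11, None, 34]


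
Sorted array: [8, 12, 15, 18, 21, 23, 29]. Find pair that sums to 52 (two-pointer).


Two pointers: lo=0, hi=6
Found pair: (23, 29) summing to 52


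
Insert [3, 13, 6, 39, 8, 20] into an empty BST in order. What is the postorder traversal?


Root = 3; build tree by BST insertion.
Postorder traversal: [8, 6, 20, 39, 13, 3]


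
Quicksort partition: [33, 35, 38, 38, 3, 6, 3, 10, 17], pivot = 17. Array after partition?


Elements <= 17 go left of pivot.
Result: [3, 6, 3, 10, 17, 35, 38, 38, 33], pivot at index 4


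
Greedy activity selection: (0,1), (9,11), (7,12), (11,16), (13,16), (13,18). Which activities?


Greedy: pick earliest-ending, then skip overlaps.
Selected (3 activities): [(0, 1), (9, 11), (11, 16)]


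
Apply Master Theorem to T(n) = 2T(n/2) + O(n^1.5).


a=2, b=2, c=1.5. log_2(2)=1 < c=1.5. Case 3: O(n^c) = O(n^1.500)
Complexity: O(n^1.500)


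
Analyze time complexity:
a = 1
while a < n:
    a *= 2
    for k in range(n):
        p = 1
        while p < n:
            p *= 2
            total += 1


Per nesting level: O(log n) * O(n) * O(log n) = O(n (log n)^2)
Complexity: O(n (log n)^2)


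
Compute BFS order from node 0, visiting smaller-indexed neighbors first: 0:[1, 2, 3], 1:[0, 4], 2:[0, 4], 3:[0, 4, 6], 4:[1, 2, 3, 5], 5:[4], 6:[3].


BFS queue: start with [0]
Visit order: [0, 1, 2, 3, 4, 6, 5]


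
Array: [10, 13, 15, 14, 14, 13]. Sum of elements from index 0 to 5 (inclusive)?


Prefix sums: [0, 10, 23, 38, 52, 66, 79]
Sum[0..5] = prefix[6] - prefix[0] = 79 - 0 = 79


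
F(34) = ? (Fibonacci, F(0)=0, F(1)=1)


F(n)=F(n-1)+F(n-2)
...F(32)=2178309, F(33)=3524578, F(34)=5702887


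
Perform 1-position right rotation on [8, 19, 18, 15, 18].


Right rotate by 1: [18, 8, 19, 18, 15]


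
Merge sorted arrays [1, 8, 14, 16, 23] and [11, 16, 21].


Compare heads, take smaller each step.
Merged: [1, 8, 11, 14, 16, 16, 21, 23]


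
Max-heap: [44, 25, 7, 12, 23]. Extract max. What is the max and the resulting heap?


Max = 44
Replace root with last, heapify down
Resulting heap: [25, 23, 7, 12]


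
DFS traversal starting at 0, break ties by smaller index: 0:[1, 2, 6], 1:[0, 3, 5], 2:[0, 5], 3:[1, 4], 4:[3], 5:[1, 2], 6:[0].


DFS stack-based: start with [0]
Visit order: [0, 1, 3, 4, 5, 2, 6]


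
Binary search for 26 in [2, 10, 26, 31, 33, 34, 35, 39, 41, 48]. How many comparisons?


Search for 26:
[0,9] mid=4 arr[4]=33
[0,3] mid=1 arr[1]=10
[2,3] mid=2 arr[2]=26
Total: 3 comparisons


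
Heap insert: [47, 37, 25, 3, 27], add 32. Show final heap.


Append 32: [47, 37, 25, 3, 27, 32]
Bubble up: swap idx 5(32) with idx 2(25)
Result: [47, 37, 32, 3, 27, 25]


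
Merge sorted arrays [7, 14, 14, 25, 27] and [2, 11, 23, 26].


Compare heads, take smaller each step.
Merged: [2, 7, 11, 14, 14, 23, 25, 26, 27]


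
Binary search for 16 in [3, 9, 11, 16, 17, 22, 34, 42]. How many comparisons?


Search for 16:
[0,7] mid=3 arr[3]=16
Total: 1 comparisons


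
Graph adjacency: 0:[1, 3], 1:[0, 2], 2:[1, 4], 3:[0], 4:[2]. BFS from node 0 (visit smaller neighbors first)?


BFS queue: start with [0]
Visit order: [0, 1, 3, 2, 4]


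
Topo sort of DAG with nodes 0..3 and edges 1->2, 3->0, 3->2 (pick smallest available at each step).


Kahn's algorithm, process smallest node first
Order: [1, 3, 0, 2]


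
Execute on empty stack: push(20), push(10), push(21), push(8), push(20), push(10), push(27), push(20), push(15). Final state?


push(20) -> [20]
push(10) -> [20, 10]
push(21) -> [20, 10, 21]
push(8) -> [20, 10, 21, 8]
push(20) -> [20, 10, 21, 8, 20]
push(10) -> [20, 10, 21, 8, 20, 10]
push(27) -> [20, 10, 21, 8, 20, 10, 27]
push(20) -> [20, 10, 21, 8, 20, 10, 27, 20]
push(15) -> [20, 10, 21, 8, 20, 10, 27, 20, 15]
Final stack (bottom to top): [20, 10, 21, 8, 20, 10, 27, 20, 15]


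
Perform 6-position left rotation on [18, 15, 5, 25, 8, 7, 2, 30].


Left rotate by 6: [2, 30, 18, 15, 5, 25, 8, 7]


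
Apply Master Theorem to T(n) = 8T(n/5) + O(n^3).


a=8, b=5, c=3. log_5(8)=1.292 < c=3. Case 3: O(n^c) = O(n^3)
Complexity: O(n^3)


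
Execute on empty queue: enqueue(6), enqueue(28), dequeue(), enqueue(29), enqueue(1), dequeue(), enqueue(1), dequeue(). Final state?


enqueue(6) -> [6]
enqueue(28) -> [6, 28]
dequeue() returns 6 -> [28]
enqueue(29) -> [28, 29]
enqueue(1) -> [28, 29, 1]
dequeue() returns 28 -> [29, 1]
enqueue(1) -> [29, 1, 1]
dequeue() returns 29 -> [1, 1]
Final queue (front to back): [1, 1]


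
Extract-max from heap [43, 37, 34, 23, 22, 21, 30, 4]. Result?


Max = 43
Replace root with last, heapify down
Resulting heap: [37, 23, 34, 4, 22, 21, 30]


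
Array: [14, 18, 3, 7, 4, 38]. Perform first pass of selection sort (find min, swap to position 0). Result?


After one pass: [3, 18, 14, 7, 4, 38]


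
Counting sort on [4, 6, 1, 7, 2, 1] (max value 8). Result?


Count array: [0, 2, 1, 0, 1, 0, 1, 1, 0]
Reconstruct: [1, 1, 2, 4, 6, 7]


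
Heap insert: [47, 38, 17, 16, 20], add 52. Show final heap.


Append 52: [47, 38, 17, 16, 20, 52]
Bubble up: swap idx 5(52) with idx 2(17); swap idx 2(52) with idx 0(47)
Result: [52, 38, 47, 16, 20, 17]


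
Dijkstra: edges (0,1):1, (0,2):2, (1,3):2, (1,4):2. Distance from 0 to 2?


Dijkstra from 0:
Distances: {0: 0, 1: 1, 2: 2, 3: 3, 4: 3}
Shortest distance to 2 = 2, path = [0, 2]


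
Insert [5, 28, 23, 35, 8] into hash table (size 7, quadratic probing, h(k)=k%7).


Insertions: 5->slot 5; 28->slot 0; 23->slot 2; 35->slot 1; 8->slot 3
Table: [28, 35, 23, 8, None, 5, None]


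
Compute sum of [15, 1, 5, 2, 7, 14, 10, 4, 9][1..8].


Prefix sums: [0, 15, 16, 21, 23, 30, 44, 54, 58, 67]
Sum[1..8] = prefix[9] - prefix[1] = 67 - 15 = 52


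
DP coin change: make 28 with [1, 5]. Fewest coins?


dp[0]=0; dp[i]=1+min(dp[i-c] for c in coins)
...dp[23]=7, dp[24]=8, dp[25]=5, dp[26]=6, dp[27]=7, dp[28]=8
Minimum coins for 28 = 8


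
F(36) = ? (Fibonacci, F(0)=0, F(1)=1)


F(n)=F(n-1)+F(n-2)
...F(34)=5702887, F(35)=9227465, F(36)=14930352


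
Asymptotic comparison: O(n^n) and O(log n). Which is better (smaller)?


logarithmic grows slower than n^n
O(log n) is asymptotically smaller; O(n^n) grows faster


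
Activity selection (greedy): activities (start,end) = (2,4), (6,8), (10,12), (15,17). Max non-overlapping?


Greedy: pick earliest-ending, then skip overlaps.
Selected (4 activities): [(2, 4), (6, 8), (10, 12), (15, 17)]


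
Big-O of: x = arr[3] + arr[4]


Analysis: constant-time operation, no loop
Complexity: O(1)


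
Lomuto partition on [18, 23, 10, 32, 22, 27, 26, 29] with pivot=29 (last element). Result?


Elements <= 29 go left of pivot.
Result: [18, 23, 10, 22, 27, 26, 29, 32], pivot at index 6


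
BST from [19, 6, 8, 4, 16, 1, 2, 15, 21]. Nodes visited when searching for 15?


BST root = 19
Search for 15: compare at each node
Path: [19, 6, 8, 16, 15]


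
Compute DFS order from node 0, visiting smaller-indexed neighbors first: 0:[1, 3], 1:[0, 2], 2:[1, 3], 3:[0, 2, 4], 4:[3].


DFS stack-based: start with [0]
Visit order: [0, 1, 2, 3, 4]


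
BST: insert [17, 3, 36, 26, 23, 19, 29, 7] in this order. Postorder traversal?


Root = 17; build tree by BST insertion.
Postorder traversal: [7, 3, 19, 23, 29, 26, 36, 17]


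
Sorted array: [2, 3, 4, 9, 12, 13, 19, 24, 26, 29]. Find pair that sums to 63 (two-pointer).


Two pointers: lo=0, hi=9
No pair sums to 63


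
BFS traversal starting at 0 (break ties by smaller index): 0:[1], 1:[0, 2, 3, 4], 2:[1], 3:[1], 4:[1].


BFS queue: start with [0]
Visit order: [0, 1, 2, 3, 4]


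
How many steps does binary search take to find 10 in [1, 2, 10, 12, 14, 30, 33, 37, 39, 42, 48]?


Search for 10:
[0,10] mid=5 arr[5]=30
[0,4] mid=2 arr[2]=10
Total: 2 comparisons


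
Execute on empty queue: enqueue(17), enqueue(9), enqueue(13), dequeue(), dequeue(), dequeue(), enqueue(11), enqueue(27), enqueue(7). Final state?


enqueue(17) -> [17]
enqueue(9) -> [17, 9]
enqueue(13) -> [17, 9, 13]
dequeue() returns 17 -> [9, 13]
dequeue() returns 9 -> [13]
dequeue() returns 13 -> []
enqueue(11) -> [11]
enqueue(27) -> [11, 27]
enqueue(7) -> [11, 27, 7]
Final queue (front to back): [11, 27, 7]


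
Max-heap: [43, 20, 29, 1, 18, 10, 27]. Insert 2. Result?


Append 2: [43, 20, 29, 1, 18, 10, 27, 2]
Bubble up: swap idx 7(2) with idx 3(1)
Result: [43, 20, 29, 2, 18, 10, 27, 1]


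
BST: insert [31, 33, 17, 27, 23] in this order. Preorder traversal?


Root = 31; build tree by BST insertion.
Preorder traversal: [31, 17, 27, 23, 33]


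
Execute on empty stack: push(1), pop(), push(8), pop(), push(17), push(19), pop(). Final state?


push(1) -> [1]
pop() returns 1 -> []
push(8) -> [8]
pop() returns 8 -> []
push(17) -> [17]
push(19) -> [17, 19]
pop() returns 19 -> [17]
Final stack (bottom to top): [17]


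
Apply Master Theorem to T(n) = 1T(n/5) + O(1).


a=1, b=5, c=0. log_5(1)=0 = c=0. Case 2: O(n^c log n) = O(log n)
Complexity: O(log n)


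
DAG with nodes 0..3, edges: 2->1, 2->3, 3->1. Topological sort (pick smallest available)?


Kahn's algorithm, process smallest node first
Order: [0, 2, 3, 1]


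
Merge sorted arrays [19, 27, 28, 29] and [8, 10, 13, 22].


Compare heads, take smaller each step.
Merged: [8, 10, 13, 19, 22, 27, 28, 29]


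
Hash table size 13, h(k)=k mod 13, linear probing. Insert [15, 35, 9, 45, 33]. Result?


Insertions: 15->slot 2; 35->slot 9; 9->slot 10; 45->slot 6; 33->slot 7
Table: [None, None, 15, None, None, None, 45, 33, None, 35, 9, None, None]


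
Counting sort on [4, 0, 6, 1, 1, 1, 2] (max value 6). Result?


Count array: [1, 3, 1, 0, 1, 0, 1]
Reconstruct: [0, 1, 1, 1, 2, 4, 6]


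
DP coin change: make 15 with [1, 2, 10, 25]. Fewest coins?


dp[0]=0; dp[i]=1+min(dp[i-c] for c in coins)
...dp[10]=1, dp[11]=2, dp[12]=2, dp[13]=3, dp[14]=3, dp[15]=4
Minimum coins for 15 = 4


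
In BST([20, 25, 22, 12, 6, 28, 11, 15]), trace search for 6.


BST root = 20
Search for 6: compare at each node
Path: [20, 12, 6]


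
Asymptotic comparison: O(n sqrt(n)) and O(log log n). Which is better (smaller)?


double-logarithmic grows slower than n^1.5
O(log log n) is asymptotically smaller; O(n sqrt(n)) grows faster


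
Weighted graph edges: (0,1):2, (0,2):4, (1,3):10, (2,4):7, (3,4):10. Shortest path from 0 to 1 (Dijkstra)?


Dijkstra from 0:
Distances: {0: 0, 1: 2, 2: 4, 3: 12, 4: 11}
Shortest distance to 1 = 2, path = [0, 1]


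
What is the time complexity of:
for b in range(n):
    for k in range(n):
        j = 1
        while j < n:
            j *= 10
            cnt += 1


Per nesting level: O(n) * O(n) * O(log n) = O(n^2 log n)
Complexity: O(n^2 log n)


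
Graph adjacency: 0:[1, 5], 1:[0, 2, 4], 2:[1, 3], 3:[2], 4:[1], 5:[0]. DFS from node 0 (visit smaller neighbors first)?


DFS stack-based: start with [0]
Visit order: [0, 1, 2, 3, 4, 5]


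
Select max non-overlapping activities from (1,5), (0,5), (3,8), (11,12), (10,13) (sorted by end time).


Greedy: pick earliest-ending, then skip overlaps.
Selected (2 activities): [(1, 5), (11, 12)]


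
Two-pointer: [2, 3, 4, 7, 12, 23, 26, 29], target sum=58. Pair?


Two pointers: lo=0, hi=7
No pair sums to 58


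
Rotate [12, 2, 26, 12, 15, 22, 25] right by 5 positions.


Right rotate by 5: [26, 12, 15, 22, 25, 12, 2]


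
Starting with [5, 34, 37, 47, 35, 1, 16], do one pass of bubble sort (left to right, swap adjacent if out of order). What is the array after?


After one pass: [5, 34, 37, 35, 1, 16, 47]


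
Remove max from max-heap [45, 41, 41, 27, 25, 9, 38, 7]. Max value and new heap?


Max = 45
Replace root with last, heapify down
Resulting heap: [41, 27, 41, 7, 25, 9, 38]


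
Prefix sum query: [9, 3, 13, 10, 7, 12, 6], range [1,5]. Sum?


Prefix sums: [0, 9, 12, 25, 35, 42, 54, 60]
Sum[1..5] = prefix[6] - prefix[1] = 54 - 9 = 45


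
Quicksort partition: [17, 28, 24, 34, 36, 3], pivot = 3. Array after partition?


Elements <= 3 go left of pivot.
Result: [3, 28, 24, 34, 36, 17], pivot at index 0


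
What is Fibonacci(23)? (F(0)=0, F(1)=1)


F(n)=F(n-1)+F(n-2)
...F(21)=10946, F(22)=17711, F(23)=28657


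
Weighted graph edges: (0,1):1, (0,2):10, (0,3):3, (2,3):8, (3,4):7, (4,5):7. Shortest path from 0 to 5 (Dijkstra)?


Dijkstra from 0:
Distances: {0: 0, 1: 1, 2: 10, 3: 3, 4: 10, 5: 17}
Shortest distance to 5 = 17, path = [0, 3, 4, 5]


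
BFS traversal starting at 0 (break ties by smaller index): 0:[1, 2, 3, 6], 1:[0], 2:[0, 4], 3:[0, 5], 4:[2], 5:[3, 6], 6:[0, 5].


BFS queue: start with [0]
Visit order: [0, 1, 2, 3, 6, 4, 5]


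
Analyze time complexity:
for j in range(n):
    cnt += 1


Per nesting level: O(n) = O(n)
Complexity: O(n)


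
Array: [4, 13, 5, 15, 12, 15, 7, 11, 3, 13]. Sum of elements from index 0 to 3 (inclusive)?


Prefix sums: [0, 4, 17, 22, 37, 49, 64, 71, 82, 85, 98]
Sum[0..3] = prefix[4] - prefix[0] = 37 - 0 = 37


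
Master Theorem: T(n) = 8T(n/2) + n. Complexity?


a=8, b=2, c=1. log_2(8)=3 > c=1. Case 1: O(n^log_b(a)) = O(n^3)
Complexity: O(n^3)


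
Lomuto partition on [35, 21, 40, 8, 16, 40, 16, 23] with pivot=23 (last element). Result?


Elements <= 23 go left of pivot.
Result: [21, 8, 16, 16, 23, 40, 35, 40], pivot at index 4


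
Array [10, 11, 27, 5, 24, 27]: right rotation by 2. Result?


Right rotate by 2: [24, 27, 10, 11, 27, 5]


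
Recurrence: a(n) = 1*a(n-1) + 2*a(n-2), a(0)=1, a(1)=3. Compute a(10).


Build bottom-up:
...a(8)=341, a(9)=683, a(10)=1*683+2*341=1365


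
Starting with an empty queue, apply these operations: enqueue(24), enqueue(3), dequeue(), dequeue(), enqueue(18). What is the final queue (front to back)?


enqueue(24) -> [24]
enqueue(3) -> [24, 3]
dequeue() returns 24 -> [3]
dequeue() returns 3 -> []
enqueue(18) -> [18]
Final queue (front to back): [18]


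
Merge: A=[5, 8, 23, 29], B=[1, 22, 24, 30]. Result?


Compare heads, take smaller each step.
Merged: [1, 5, 8, 22, 23, 24, 29, 30]


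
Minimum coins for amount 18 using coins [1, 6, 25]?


dp[0]=0; dp[i]=1+min(dp[i-c] for c in coins)
...dp[13]=3, dp[14]=4, dp[15]=5, dp[16]=6, dp[17]=7, dp[18]=3
Minimum coins for 18 = 3


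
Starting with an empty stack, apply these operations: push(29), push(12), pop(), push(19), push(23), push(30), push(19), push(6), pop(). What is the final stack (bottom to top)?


push(29) -> [29]
push(12) -> [29, 12]
pop() returns 12 -> [29]
push(19) -> [29, 19]
push(23) -> [29, 19, 23]
push(30) -> [29, 19, 23, 30]
push(19) -> [29, 19, 23, 30, 19]
push(6) -> [29, 19, 23, 30, 19, 6]
pop() returns 6 -> [29, 19, 23, 30, 19]
Final stack (bottom to top): [29, 19, 23, 30, 19]


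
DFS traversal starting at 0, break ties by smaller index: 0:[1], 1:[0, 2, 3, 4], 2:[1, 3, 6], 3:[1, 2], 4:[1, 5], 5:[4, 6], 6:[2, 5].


DFS stack-based: start with [0]
Visit order: [0, 1, 2, 3, 6, 5, 4]


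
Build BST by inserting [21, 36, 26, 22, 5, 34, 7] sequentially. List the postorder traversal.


Root = 21; build tree by BST insertion.
Postorder traversal: [7, 5, 22, 34, 26, 36, 21]


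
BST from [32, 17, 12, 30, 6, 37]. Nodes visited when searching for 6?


BST root = 32
Search for 6: compare at each node
Path: [32, 17, 12, 6]


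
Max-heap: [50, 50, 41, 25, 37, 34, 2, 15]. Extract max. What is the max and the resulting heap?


Max = 50
Replace root with last, heapify down
Resulting heap: [50, 37, 41, 25, 15, 34, 2]


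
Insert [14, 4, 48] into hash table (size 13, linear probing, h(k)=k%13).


Insertions: 14->slot 1; 4->slot 4; 48->slot 9
Table: [None, 14, None, None, 4, None, None, None, None, 48, None, None, None]


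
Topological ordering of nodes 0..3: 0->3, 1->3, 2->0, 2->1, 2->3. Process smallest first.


Kahn's algorithm, process smallest node first
Order: [2, 0, 1, 3]


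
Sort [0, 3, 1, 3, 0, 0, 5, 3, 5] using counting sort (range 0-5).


Count array: [3, 1, 0, 3, 0, 2]
Reconstruct: [0, 0, 0, 1, 3, 3, 3, 5, 5]


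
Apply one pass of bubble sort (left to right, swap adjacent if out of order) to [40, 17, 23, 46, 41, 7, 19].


After one pass: [17, 23, 40, 41, 7, 19, 46]


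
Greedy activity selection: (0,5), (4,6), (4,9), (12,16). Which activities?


Greedy: pick earliest-ending, then skip overlaps.
Selected (2 activities): [(0, 5), (12, 16)]


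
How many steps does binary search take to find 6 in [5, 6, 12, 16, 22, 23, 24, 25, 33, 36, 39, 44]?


Search for 6:
[0,11] mid=5 arr[5]=23
[0,4] mid=2 arr[2]=12
[0,1] mid=0 arr[0]=5
[1,1] mid=1 arr[1]=6
Total: 4 comparisons


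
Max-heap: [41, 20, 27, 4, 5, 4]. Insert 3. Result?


Append 3: [41, 20, 27, 4, 5, 4, 3]
Bubble up: no swaps needed
Result: [41, 20, 27, 4, 5, 4, 3]


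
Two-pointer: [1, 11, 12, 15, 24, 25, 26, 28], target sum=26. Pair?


Two pointers: lo=0, hi=7
Found pair: (1, 25) summing to 26


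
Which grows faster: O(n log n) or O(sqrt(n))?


sublinear grows slower than linearithmic
O(sqrt(n)) is asymptotically smaller; O(n log n) grows faster


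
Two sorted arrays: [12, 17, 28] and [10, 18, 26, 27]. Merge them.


Compare heads, take smaller each step.
Merged: [10, 12, 17, 18, 26, 27, 28]


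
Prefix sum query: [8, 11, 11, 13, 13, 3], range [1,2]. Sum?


Prefix sums: [0, 8, 19, 30, 43, 56, 59]
Sum[1..2] = prefix[3] - prefix[1] = 30 - 8 = 22


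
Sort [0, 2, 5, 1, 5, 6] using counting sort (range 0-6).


Count array: [1, 1, 1, 0, 0, 2, 1]
Reconstruct: [0, 1, 2, 5, 5, 6]


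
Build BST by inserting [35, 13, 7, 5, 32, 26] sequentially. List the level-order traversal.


Root = 35; build tree by BST insertion.
Level-Order traversal: [35, 13, 7, 32, 5, 26]


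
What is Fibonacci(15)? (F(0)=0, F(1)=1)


F(n)=F(n-1)+F(n-2)
...F(13)=233, F(14)=377, F(15)=610


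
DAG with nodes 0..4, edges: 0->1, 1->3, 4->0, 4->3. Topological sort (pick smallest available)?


Kahn's algorithm, process smallest node first
Order: [2, 4, 0, 1, 3]


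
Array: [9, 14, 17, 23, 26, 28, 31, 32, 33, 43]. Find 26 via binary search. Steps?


Search for 26:
[0,9] mid=4 arr[4]=26
Total: 1 comparisons


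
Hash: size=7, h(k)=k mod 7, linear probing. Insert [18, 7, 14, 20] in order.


Insertions: 18->slot 4; 7->slot 0; 14->slot 1; 20->slot 6
Table: [7, 14, None, None, 18, None, 20]


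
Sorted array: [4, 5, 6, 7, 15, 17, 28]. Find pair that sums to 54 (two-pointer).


Two pointers: lo=0, hi=6
No pair sums to 54


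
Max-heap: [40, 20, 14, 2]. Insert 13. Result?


Append 13: [40, 20, 14, 2, 13]
Bubble up: no swaps needed
Result: [40, 20, 14, 2, 13]


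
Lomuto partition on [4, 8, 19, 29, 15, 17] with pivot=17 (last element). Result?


Elements <= 17 go left of pivot.
Result: [4, 8, 15, 17, 19, 29], pivot at index 3


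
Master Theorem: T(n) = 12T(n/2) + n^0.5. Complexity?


a=12, b=2, c=0.5. log_2(12)=3.585 > c=0.5. Case 1: O(n^log_b(a)) = O(n^3.585)
Complexity: O(n^3.585)


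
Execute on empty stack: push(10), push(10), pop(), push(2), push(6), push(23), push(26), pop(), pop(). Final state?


push(10) -> [10]
push(10) -> [10, 10]
pop() returns 10 -> [10]
push(2) -> [10, 2]
push(6) -> [10, 2, 6]
push(23) -> [10, 2, 6, 23]
push(26) -> [10, 2, 6, 23, 26]
pop() returns 26 -> [10, 2, 6, 23]
pop() returns 23 -> [10, 2, 6]
Final stack (bottom to top): [10, 2, 6]


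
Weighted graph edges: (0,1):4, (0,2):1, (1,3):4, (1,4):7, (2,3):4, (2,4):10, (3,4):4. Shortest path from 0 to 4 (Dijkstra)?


Dijkstra from 0:
Distances: {0: 0, 1: 4, 2: 1, 3: 5, 4: 9}
Shortest distance to 4 = 9, path = [0, 2, 3, 4]


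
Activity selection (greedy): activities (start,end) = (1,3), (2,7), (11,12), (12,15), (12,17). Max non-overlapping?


Greedy: pick earliest-ending, then skip overlaps.
Selected (3 activities): [(1, 3), (11, 12), (12, 15)]


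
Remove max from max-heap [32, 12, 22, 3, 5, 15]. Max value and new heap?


Max = 32
Replace root with last, heapify down
Resulting heap: [22, 12, 15, 3, 5]


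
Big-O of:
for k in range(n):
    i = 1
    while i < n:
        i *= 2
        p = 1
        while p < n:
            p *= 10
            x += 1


Per nesting level: O(n) * O(log n) * O(log n) = O(n (log n)^2)
Complexity: O(n (log n)^2)


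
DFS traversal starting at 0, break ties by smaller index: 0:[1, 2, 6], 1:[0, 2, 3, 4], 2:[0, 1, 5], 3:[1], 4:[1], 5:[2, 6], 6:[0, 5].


DFS stack-based: start with [0]
Visit order: [0, 1, 2, 5, 6, 3, 4]
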